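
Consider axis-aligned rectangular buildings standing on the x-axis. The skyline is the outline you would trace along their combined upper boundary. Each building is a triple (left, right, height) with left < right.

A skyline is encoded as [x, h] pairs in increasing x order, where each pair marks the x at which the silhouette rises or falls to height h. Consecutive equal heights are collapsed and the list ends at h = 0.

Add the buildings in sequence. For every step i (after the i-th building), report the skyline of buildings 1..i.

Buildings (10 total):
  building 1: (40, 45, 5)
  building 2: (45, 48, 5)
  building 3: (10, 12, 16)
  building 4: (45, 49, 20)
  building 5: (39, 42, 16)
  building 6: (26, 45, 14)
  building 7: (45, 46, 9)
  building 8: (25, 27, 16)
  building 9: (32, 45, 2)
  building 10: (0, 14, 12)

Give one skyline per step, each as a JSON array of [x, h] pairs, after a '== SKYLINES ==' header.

== SKYLINES ==
[[40,5],[45,0]]
[[40,5],[48,0]]
[[10,16],[12,0],[40,5],[48,0]]
[[10,16],[12,0],[40,5],[45,20],[49,0]]
[[10,16],[12,0],[39,16],[42,5],[45,20],[49,0]]
[[10,16],[12,0],[26,14],[39,16],[42,14],[45,20],[49,0]]
[[10,16],[12,0],[26,14],[39,16],[42,14],[45,20],[49,0]]
[[10,16],[12,0],[25,16],[27,14],[39,16],[42,14],[45,20],[49,0]]
[[10,16],[12,0],[25,16],[27,14],[39,16],[42,14],[45,20],[49,0]]
[[0,12],[10,16],[12,12],[14,0],[25,16],[27,14],[39,16],[42,14],[45,20],[49,0]]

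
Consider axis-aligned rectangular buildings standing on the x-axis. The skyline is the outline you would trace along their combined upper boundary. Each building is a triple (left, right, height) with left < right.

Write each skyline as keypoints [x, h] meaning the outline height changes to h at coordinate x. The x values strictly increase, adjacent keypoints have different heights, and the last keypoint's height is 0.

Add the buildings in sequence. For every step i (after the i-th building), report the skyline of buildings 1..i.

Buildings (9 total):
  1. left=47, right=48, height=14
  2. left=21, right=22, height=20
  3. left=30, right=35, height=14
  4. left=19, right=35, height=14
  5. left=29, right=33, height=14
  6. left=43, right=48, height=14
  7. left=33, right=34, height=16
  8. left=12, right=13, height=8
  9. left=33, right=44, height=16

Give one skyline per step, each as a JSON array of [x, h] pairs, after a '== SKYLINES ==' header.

== SKYLINES ==
[[47,14],[48,0]]
[[21,20],[22,0],[47,14],[48,0]]
[[21,20],[22,0],[30,14],[35,0],[47,14],[48,0]]
[[19,14],[21,20],[22,14],[35,0],[47,14],[48,0]]
[[19,14],[21,20],[22,14],[35,0],[47,14],[48,0]]
[[19,14],[21,20],[22,14],[35,0],[43,14],[48,0]]
[[19,14],[21,20],[22,14],[33,16],[34,14],[35,0],[43,14],[48,0]]
[[12,8],[13,0],[19,14],[21,20],[22,14],[33,16],[34,14],[35,0],[43,14],[48,0]]
[[12,8],[13,0],[19,14],[21,20],[22,14],[33,16],[44,14],[48,0]]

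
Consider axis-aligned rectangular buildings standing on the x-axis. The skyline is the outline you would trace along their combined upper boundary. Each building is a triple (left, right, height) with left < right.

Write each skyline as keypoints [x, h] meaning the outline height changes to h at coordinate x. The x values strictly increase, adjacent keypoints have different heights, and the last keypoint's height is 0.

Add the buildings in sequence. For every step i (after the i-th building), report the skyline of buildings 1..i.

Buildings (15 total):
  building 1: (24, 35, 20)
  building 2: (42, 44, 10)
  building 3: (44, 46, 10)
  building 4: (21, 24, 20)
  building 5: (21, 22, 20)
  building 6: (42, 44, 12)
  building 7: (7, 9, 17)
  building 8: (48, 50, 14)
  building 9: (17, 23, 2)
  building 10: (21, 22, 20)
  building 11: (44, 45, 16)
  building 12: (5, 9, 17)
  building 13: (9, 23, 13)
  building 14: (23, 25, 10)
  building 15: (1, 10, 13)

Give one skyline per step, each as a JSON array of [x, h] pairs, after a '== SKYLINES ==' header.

== SKYLINES ==
[[24,20],[35,0]]
[[24,20],[35,0],[42,10],[44,0]]
[[24,20],[35,0],[42,10],[46,0]]
[[21,20],[35,0],[42,10],[46,0]]
[[21,20],[35,0],[42,10],[46,0]]
[[21,20],[35,0],[42,12],[44,10],[46,0]]
[[7,17],[9,0],[21,20],[35,0],[42,12],[44,10],[46,0]]
[[7,17],[9,0],[21,20],[35,0],[42,12],[44,10],[46,0],[48,14],[50,0]]
[[7,17],[9,0],[17,2],[21,20],[35,0],[42,12],[44,10],[46,0],[48,14],[50,0]]
[[7,17],[9,0],[17,2],[21,20],[35,0],[42,12],[44,10],[46,0],[48,14],[50,0]]
[[7,17],[9,0],[17,2],[21,20],[35,0],[42,12],[44,16],[45,10],[46,0],[48,14],[50,0]]
[[5,17],[9,0],[17,2],[21,20],[35,0],[42,12],[44,16],[45,10],[46,0],[48,14],[50,0]]
[[5,17],[9,13],[21,20],[35,0],[42,12],[44,16],[45,10],[46,0],[48,14],[50,0]]
[[5,17],[9,13],[21,20],[35,0],[42,12],[44,16],[45,10],[46,0],[48,14],[50,0]]
[[1,13],[5,17],[9,13],[21,20],[35,0],[42,12],[44,16],[45,10],[46,0],[48,14],[50,0]]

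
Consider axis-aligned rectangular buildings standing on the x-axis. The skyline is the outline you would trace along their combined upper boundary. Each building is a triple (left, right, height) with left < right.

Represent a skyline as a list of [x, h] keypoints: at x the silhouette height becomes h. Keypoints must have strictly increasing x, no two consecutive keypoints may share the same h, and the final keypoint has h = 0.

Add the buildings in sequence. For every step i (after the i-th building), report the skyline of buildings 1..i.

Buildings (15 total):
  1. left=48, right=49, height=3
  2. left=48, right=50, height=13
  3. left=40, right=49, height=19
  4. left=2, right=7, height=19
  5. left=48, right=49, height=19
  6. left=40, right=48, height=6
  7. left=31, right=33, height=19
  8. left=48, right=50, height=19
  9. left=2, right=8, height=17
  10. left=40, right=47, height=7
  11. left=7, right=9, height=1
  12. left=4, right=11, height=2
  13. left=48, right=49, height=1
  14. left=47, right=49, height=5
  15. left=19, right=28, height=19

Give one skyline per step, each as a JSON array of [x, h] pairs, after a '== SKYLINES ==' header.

== SKYLINES ==
[[48,3],[49,0]]
[[48,13],[50,0]]
[[40,19],[49,13],[50,0]]
[[2,19],[7,0],[40,19],[49,13],[50,0]]
[[2,19],[7,0],[40,19],[49,13],[50,0]]
[[2,19],[7,0],[40,19],[49,13],[50,0]]
[[2,19],[7,0],[31,19],[33,0],[40,19],[49,13],[50,0]]
[[2,19],[7,0],[31,19],[33,0],[40,19],[50,0]]
[[2,19],[7,17],[8,0],[31,19],[33,0],[40,19],[50,0]]
[[2,19],[7,17],[8,0],[31,19],[33,0],[40,19],[50,0]]
[[2,19],[7,17],[8,1],[9,0],[31,19],[33,0],[40,19],[50,0]]
[[2,19],[7,17],[8,2],[11,0],[31,19],[33,0],[40,19],[50,0]]
[[2,19],[7,17],[8,2],[11,0],[31,19],[33,0],[40,19],[50,0]]
[[2,19],[7,17],[8,2],[11,0],[31,19],[33,0],[40,19],[50,0]]
[[2,19],[7,17],[8,2],[11,0],[19,19],[28,0],[31,19],[33,0],[40,19],[50,0]]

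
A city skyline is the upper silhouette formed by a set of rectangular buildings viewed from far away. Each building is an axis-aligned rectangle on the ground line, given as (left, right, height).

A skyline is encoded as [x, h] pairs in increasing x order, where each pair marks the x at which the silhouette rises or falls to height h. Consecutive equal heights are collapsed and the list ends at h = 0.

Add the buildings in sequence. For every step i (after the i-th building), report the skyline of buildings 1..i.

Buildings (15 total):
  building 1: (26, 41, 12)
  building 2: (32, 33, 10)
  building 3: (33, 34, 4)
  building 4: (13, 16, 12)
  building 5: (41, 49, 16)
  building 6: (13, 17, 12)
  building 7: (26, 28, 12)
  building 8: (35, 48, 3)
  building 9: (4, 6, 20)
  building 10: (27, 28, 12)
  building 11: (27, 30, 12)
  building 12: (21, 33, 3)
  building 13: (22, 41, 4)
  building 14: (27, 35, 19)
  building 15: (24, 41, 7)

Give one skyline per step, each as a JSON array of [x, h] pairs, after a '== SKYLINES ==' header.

== SKYLINES ==
[[26,12],[41,0]]
[[26,12],[41,0]]
[[26,12],[41,0]]
[[13,12],[16,0],[26,12],[41,0]]
[[13,12],[16,0],[26,12],[41,16],[49,0]]
[[13,12],[17,0],[26,12],[41,16],[49,0]]
[[13,12],[17,0],[26,12],[41,16],[49,0]]
[[13,12],[17,0],[26,12],[41,16],[49,0]]
[[4,20],[6,0],[13,12],[17,0],[26,12],[41,16],[49,0]]
[[4,20],[6,0],[13,12],[17,0],[26,12],[41,16],[49,0]]
[[4,20],[6,0],[13,12],[17,0],[26,12],[41,16],[49,0]]
[[4,20],[6,0],[13,12],[17,0],[21,3],[26,12],[41,16],[49,0]]
[[4,20],[6,0],[13,12],[17,0],[21,3],[22,4],[26,12],[41,16],[49,0]]
[[4,20],[6,0],[13,12],[17,0],[21,3],[22,4],[26,12],[27,19],[35,12],[41,16],[49,0]]
[[4,20],[6,0],[13,12],[17,0],[21,3],[22,4],[24,7],[26,12],[27,19],[35,12],[41,16],[49,0]]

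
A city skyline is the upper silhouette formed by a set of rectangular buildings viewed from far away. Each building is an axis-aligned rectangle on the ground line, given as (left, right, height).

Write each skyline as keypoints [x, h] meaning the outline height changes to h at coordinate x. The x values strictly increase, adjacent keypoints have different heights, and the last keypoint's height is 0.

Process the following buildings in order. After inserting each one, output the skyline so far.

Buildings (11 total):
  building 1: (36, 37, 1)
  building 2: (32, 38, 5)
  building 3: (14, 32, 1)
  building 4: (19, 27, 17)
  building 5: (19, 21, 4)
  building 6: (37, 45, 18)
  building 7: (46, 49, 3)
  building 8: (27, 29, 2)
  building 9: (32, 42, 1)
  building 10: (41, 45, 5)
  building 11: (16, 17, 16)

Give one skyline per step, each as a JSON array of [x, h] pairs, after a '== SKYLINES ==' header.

== SKYLINES ==
[[36,1],[37,0]]
[[32,5],[38,0]]
[[14,1],[32,5],[38,0]]
[[14,1],[19,17],[27,1],[32,5],[38,0]]
[[14,1],[19,17],[27,1],[32,5],[38,0]]
[[14,1],[19,17],[27,1],[32,5],[37,18],[45,0]]
[[14,1],[19,17],[27,1],[32,5],[37,18],[45,0],[46,3],[49,0]]
[[14,1],[19,17],[27,2],[29,1],[32,5],[37,18],[45,0],[46,3],[49,0]]
[[14,1],[19,17],[27,2],[29,1],[32,5],[37,18],[45,0],[46,3],[49,0]]
[[14,1],[19,17],[27,2],[29,1],[32,5],[37,18],[45,0],[46,3],[49,0]]
[[14,1],[16,16],[17,1],[19,17],[27,2],[29,1],[32,5],[37,18],[45,0],[46,3],[49,0]]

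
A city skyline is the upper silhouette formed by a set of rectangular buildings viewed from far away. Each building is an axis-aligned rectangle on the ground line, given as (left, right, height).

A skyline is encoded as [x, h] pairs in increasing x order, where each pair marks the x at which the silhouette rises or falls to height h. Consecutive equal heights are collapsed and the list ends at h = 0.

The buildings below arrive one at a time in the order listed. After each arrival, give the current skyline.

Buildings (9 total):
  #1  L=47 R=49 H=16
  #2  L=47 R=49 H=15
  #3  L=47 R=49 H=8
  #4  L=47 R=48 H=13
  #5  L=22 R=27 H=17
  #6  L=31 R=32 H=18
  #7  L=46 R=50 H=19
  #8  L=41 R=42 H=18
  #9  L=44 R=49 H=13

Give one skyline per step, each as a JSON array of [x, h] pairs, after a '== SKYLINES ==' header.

== SKYLINES ==
[[47,16],[49,0]]
[[47,16],[49,0]]
[[47,16],[49,0]]
[[47,16],[49,0]]
[[22,17],[27,0],[47,16],[49,0]]
[[22,17],[27,0],[31,18],[32,0],[47,16],[49,0]]
[[22,17],[27,0],[31,18],[32,0],[46,19],[50,0]]
[[22,17],[27,0],[31,18],[32,0],[41,18],[42,0],[46,19],[50,0]]
[[22,17],[27,0],[31,18],[32,0],[41,18],[42,0],[44,13],[46,19],[50,0]]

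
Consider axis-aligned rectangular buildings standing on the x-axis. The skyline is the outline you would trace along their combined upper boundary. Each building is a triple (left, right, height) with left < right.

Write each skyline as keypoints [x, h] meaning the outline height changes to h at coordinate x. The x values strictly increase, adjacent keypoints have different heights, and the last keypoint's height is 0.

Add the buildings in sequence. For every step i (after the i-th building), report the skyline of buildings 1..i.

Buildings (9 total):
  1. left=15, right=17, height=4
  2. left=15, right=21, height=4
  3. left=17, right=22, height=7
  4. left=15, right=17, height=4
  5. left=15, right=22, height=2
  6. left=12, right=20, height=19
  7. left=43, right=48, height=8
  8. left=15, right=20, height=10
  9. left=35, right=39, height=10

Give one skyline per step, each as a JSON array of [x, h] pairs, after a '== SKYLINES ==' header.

== SKYLINES ==
[[15,4],[17,0]]
[[15,4],[21,0]]
[[15,4],[17,7],[22,0]]
[[15,4],[17,7],[22,0]]
[[15,4],[17,7],[22,0]]
[[12,19],[20,7],[22,0]]
[[12,19],[20,7],[22,0],[43,8],[48,0]]
[[12,19],[20,7],[22,0],[43,8],[48,0]]
[[12,19],[20,7],[22,0],[35,10],[39,0],[43,8],[48,0]]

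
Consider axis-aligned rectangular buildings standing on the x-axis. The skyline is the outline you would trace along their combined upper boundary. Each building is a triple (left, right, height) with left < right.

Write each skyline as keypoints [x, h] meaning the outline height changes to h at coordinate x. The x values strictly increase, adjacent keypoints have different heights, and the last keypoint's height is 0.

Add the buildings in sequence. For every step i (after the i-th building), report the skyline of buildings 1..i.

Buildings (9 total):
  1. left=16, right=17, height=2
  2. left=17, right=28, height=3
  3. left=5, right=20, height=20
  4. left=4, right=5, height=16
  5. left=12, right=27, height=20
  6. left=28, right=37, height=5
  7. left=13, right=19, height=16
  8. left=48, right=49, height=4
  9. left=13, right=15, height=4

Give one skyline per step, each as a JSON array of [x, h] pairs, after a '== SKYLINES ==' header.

== SKYLINES ==
[[16,2],[17,0]]
[[16,2],[17,3],[28,0]]
[[5,20],[20,3],[28,0]]
[[4,16],[5,20],[20,3],[28,0]]
[[4,16],[5,20],[27,3],[28,0]]
[[4,16],[5,20],[27,3],[28,5],[37,0]]
[[4,16],[5,20],[27,3],[28,5],[37,0]]
[[4,16],[5,20],[27,3],[28,5],[37,0],[48,4],[49,0]]
[[4,16],[5,20],[27,3],[28,5],[37,0],[48,4],[49,0]]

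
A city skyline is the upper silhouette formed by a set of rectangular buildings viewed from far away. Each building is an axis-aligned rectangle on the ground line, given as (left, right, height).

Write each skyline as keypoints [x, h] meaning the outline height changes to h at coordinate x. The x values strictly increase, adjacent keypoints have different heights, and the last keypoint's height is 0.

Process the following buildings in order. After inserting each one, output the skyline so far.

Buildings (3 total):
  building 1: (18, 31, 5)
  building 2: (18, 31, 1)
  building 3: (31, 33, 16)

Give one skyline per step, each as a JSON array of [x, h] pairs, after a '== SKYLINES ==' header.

== SKYLINES ==
[[18,5],[31,0]]
[[18,5],[31,0]]
[[18,5],[31,16],[33,0]]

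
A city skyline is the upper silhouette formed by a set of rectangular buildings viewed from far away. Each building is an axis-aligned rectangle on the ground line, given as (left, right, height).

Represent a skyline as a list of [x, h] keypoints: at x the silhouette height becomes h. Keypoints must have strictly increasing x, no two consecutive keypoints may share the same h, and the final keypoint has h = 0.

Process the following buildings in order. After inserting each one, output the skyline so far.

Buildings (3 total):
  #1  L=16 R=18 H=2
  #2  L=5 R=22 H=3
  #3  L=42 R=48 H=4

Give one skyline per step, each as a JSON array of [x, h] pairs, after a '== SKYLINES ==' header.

== SKYLINES ==
[[16,2],[18,0]]
[[5,3],[22,0]]
[[5,3],[22,0],[42,4],[48,0]]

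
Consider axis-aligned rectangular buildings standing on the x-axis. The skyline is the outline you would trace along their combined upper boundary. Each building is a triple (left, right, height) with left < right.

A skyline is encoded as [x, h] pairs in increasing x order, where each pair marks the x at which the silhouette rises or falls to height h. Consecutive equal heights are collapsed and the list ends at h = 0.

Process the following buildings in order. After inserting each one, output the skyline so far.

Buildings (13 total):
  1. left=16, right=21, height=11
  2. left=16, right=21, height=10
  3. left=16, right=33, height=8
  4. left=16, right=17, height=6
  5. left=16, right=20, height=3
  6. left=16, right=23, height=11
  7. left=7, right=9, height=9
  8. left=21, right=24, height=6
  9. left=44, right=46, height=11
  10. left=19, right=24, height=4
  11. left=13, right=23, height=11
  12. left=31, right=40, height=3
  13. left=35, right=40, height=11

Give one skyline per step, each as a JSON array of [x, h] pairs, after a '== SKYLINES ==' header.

== SKYLINES ==
[[16,11],[21,0]]
[[16,11],[21,0]]
[[16,11],[21,8],[33,0]]
[[16,11],[21,8],[33,0]]
[[16,11],[21,8],[33,0]]
[[16,11],[23,8],[33,0]]
[[7,9],[9,0],[16,11],[23,8],[33,0]]
[[7,9],[9,0],[16,11],[23,8],[33,0]]
[[7,9],[9,0],[16,11],[23,8],[33,0],[44,11],[46,0]]
[[7,9],[9,0],[16,11],[23,8],[33,0],[44,11],[46,0]]
[[7,9],[9,0],[13,11],[23,8],[33,0],[44,11],[46,0]]
[[7,9],[9,0],[13,11],[23,8],[33,3],[40,0],[44,11],[46,0]]
[[7,9],[9,0],[13,11],[23,8],[33,3],[35,11],[40,0],[44,11],[46,0]]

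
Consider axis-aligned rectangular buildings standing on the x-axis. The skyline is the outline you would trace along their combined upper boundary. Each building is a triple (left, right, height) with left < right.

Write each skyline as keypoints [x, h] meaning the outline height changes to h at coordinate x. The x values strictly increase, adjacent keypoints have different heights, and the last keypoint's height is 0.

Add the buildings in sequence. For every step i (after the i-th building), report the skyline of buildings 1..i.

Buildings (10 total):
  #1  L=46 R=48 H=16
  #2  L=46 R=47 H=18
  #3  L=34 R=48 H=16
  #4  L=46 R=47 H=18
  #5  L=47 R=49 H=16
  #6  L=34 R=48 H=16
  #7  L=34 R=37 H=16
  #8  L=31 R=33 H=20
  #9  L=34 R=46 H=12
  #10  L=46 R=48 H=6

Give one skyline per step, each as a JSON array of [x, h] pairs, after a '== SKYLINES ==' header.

== SKYLINES ==
[[46,16],[48,0]]
[[46,18],[47,16],[48,0]]
[[34,16],[46,18],[47,16],[48,0]]
[[34,16],[46,18],[47,16],[48,0]]
[[34,16],[46,18],[47,16],[49,0]]
[[34,16],[46,18],[47,16],[49,0]]
[[34,16],[46,18],[47,16],[49,0]]
[[31,20],[33,0],[34,16],[46,18],[47,16],[49,0]]
[[31,20],[33,0],[34,16],[46,18],[47,16],[49,0]]
[[31,20],[33,0],[34,16],[46,18],[47,16],[49,0]]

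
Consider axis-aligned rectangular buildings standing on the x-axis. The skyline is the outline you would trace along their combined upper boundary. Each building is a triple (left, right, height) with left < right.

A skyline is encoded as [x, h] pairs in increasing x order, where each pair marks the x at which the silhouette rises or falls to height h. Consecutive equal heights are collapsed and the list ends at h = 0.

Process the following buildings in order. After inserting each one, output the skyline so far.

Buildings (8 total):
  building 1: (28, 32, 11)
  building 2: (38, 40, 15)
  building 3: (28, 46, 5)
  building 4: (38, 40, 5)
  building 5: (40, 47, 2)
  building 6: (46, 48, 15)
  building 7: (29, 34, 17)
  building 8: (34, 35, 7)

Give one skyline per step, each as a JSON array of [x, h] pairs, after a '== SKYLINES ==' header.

== SKYLINES ==
[[28,11],[32,0]]
[[28,11],[32,0],[38,15],[40,0]]
[[28,11],[32,5],[38,15],[40,5],[46,0]]
[[28,11],[32,5],[38,15],[40,5],[46,0]]
[[28,11],[32,5],[38,15],[40,5],[46,2],[47,0]]
[[28,11],[32,5],[38,15],[40,5],[46,15],[48,0]]
[[28,11],[29,17],[34,5],[38,15],[40,5],[46,15],[48,0]]
[[28,11],[29,17],[34,7],[35,5],[38,15],[40,5],[46,15],[48,0]]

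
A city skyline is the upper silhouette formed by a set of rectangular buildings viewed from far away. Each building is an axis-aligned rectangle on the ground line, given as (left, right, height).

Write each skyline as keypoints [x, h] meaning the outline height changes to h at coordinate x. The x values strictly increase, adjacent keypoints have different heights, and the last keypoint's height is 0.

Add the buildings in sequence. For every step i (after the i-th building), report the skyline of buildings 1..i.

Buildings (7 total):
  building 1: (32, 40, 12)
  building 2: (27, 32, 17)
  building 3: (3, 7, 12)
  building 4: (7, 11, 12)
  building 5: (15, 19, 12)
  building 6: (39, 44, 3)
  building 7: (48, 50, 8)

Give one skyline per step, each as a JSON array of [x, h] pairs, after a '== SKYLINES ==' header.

== SKYLINES ==
[[32,12],[40,0]]
[[27,17],[32,12],[40,0]]
[[3,12],[7,0],[27,17],[32,12],[40,0]]
[[3,12],[11,0],[27,17],[32,12],[40,0]]
[[3,12],[11,0],[15,12],[19,0],[27,17],[32,12],[40,0]]
[[3,12],[11,0],[15,12],[19,0],[27,17],[32,12],[40,3],[44,0]]
[[3,12],[11,0],[15,12],[19,0],[27,17],[32,12],[40,3],[44,0],[48,8],[50,0]]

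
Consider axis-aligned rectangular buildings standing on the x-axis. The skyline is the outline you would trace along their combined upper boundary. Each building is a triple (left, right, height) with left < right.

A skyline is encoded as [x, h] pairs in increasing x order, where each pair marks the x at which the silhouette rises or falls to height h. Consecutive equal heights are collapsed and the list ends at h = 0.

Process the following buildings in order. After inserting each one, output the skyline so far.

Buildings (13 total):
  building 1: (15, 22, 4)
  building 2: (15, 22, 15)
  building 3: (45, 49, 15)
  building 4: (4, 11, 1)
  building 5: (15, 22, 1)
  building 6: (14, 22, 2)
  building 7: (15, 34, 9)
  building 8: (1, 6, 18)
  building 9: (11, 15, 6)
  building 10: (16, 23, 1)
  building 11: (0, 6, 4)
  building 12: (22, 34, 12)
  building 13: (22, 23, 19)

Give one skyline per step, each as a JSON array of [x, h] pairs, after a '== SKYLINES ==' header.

== SKYLINES ==
[[15,4],[22,0]]
[[15,15],[22,0]]
[[15,15],[22,0],[45,15],[49,0]]
[[4,1],[11,0],[15,15],[22,0],[45,15],[49,0]]
[[4,1],[11,0],[15,15],[22,0],[45,15],[49,0]]
[[4,1],[11,0],[14,2],[15,15],[22,0],[45,15],[49,0]]
[[4,1],[11,0],[14,2],[15,15],[22,9],[34,0],[45,15],[49,0]]
[[1,18],[6,1],[11,0],[14,2],[15,15],[22,9],[34,0],[45,15],[49,0]]
[[1,18],[6,1],[11,6],[15,15],[22,9],[34,0],[45,15],[49,0]]
[[1,18],[6,1],[11,6],[15,15],[22,9],[34,0],[45,15],[49,0]]
[[0,4],[1,18],[6,1],[11,6],[15,15],[22,9],[34,0],[45,15],[49,0]]
[[0,4],[1,18],[6,1],[11,6],[15,15],[22,12],[34,0],[45,15],[49,0]]
[[0,4],[1,18],[6,1],[11,6],[15,15],[22,19],[23,12],[34,0],[45,15],[49,0]]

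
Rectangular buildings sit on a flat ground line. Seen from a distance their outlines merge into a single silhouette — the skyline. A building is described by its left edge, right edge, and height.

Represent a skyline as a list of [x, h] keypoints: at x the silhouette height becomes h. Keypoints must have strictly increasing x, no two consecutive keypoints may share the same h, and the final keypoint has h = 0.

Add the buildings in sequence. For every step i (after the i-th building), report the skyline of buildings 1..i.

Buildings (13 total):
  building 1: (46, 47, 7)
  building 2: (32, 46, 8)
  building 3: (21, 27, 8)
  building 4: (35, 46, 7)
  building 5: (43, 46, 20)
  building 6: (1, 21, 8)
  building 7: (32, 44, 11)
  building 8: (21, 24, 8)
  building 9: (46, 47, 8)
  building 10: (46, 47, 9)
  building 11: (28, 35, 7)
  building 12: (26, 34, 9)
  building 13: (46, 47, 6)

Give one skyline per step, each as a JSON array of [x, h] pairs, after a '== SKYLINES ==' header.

== SKYLINES ==
[[46,7],[47,0]]
[[32,8],[46,7],[47,0]]
[[21,8],[27,0],[32,8],[46,7],[47,0]]
[[21,8],[27,0],[32,8],[46,7],[47,0]]
[[21,8],[27,0],[32,8],[43,20],[46,7],[47,0]]
[[1,8],[27,0],[32,8],[43,20],[46,7],[47,0]]
[[1,8],[27,0],[32,11],[43,20],[46,7],[47,0]]
[[1,8],[27,0],[32,11],[43,20],[46,7],[47,0]]
[[1,8],[27,0],[32,11],[43,20],[46,8],[47,0]]
[[1,8],[27,0],[32,11],[43,20],[46,9],[47,0]]
[[1,8],[27,0],[28,7],[32,11],[43,20],[46,9],[47,0]]
[[1,8],[26,9],[32,11],[43,20],[46,9],[47,0]]
[[1,8],[26,9],[32,11],[43,20],[46,9],[47,0]]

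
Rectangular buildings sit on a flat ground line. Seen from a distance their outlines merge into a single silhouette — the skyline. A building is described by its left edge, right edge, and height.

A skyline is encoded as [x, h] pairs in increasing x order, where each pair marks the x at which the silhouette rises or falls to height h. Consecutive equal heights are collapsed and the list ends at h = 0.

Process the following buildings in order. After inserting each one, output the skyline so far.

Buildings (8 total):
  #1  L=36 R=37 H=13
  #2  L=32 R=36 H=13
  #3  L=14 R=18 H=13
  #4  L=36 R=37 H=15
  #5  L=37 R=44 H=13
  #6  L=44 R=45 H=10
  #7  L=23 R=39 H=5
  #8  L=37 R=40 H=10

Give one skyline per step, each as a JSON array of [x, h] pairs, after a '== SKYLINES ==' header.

== SKYLINES ==
[[36,13],[37,0]]
[[32,13],[37,0]]
[[14,13],[18,0],[32,13],[37,0]]
[[14,13],[18,0],[32,13],[36,15],[37,0]]
[[14,13],[18,0],[32,13],[36,15],[37,13],[44,0]]
[[14,13],[18,0],[32,13],[36,15],[37,13],[44,10],[45,0]]
[[14,13],[18,0],[23,5],[32,13],[36,15],[37,13],[44,10],[45,0]]
[[14,13],[18,0],[23,5],[32,13],[36,15],[37,13],[44,10],[45,0]]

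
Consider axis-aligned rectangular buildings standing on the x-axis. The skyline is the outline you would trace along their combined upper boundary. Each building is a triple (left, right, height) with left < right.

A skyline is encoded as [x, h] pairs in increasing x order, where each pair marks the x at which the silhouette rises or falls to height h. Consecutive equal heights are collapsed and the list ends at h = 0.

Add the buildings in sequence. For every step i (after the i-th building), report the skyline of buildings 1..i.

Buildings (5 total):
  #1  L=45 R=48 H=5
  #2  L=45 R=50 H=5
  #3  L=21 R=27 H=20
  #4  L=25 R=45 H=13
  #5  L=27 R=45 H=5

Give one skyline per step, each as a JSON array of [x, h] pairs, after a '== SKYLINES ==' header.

== SKYLINES ==
[[45,5],[48,0]]
[[45,5],[50,0]]
[[21,20],[27,0],[45,5],[50,0]]
[[21,20],[27,13],[45,5],[50,0]]
[[21,20],[27,13],[45,5],[50,0]]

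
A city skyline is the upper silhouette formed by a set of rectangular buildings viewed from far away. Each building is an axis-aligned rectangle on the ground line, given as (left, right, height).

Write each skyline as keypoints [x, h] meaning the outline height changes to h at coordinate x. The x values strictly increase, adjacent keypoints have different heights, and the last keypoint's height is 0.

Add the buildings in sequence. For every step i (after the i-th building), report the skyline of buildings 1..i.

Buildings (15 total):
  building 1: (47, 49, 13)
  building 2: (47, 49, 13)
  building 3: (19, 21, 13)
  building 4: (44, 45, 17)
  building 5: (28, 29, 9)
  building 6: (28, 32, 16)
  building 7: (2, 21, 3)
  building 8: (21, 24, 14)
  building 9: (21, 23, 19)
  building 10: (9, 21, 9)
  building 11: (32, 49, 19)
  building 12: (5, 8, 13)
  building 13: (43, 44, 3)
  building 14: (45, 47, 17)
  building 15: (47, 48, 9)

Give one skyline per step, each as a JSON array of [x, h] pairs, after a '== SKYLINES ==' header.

== SKYLINES ==
[[47,13],[49,0]]
[[47,13],[49,0]]
[[19,13],[21,0],[47,13],[49,0]]
[[19,13],[21,0],[44,17],[45,0],[47,13],[49,0]]
[[19,13],[21,0],[28,9],[29,0],[44,17],[45,0],[47,13],[49,0]]
[[19,13],[21,0],[28,16],[32,0],[44,17],[45,0],[47,13],[49,0]]
[[2,3],[19,13],[21,0],[28,16],[32,0],[44,17],[45,0],[47,13],[49,0]]
[[2,3],[19,13],[21,14],[24,0],[28,16],[32,0],[44,17],[45,0],[47,13],[49,0]]
[[2,3],[19,13],[21,19],[23,14],[24,0],[28,16],[32,0],[44,17],[45,0],[47,13],[49,0]]
[[2,3],[9,9],[19,13],[21,19],[23,14],[24,0],[28,16],[32,0],[44,17],[45,0],[47,13],[49,0]]
[[2,3],[9,9],[19,13],[21,19],[23,14],[24,0],[28,16],[32,19],[49,0]]
[[2,3],[5,13],[8,3],[9,9],[19,13],[21,19],[23,14],[24,0],[28,16],[32,19],[49,0]]
[[2,3],[5,13],[8,3],[9,9],[19,13],[21,19],[23,14],[24,0],[28,16],[32,19],[49,0]]
[[2,3],[5,13],[8,3],[9,9],[19,13],[21,19],[23,14],[24,0],[28,16],[32,19],[49,0]]
[[2,3],[5,13],[8,3],[9,9],[19,13],[21,19],[23,14],[24,0],[28,16],[32,19],[49,0]]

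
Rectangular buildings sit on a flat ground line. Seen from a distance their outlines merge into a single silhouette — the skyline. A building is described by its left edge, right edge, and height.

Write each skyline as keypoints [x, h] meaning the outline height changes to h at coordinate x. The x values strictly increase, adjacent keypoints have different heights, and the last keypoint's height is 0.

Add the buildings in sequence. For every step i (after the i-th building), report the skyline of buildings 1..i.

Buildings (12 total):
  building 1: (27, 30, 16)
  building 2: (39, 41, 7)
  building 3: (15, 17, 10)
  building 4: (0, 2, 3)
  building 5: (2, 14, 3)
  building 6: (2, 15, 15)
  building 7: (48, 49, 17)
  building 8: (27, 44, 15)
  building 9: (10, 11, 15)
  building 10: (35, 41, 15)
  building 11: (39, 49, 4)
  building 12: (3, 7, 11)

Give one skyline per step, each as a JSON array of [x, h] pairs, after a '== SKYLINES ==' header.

== SKYLINES ==
[[27,16],[30,0]]
[[27,16],[30,0],[39,7],[41,0]]
[[15,10],[17,0],[27,16],[30,0],[39,7],[41,0]]
[[0,3],[2,0],[15,10],[17,0],[27,16],[30,0],[39,7],[41,0]]
[[0,3],[14,0],[15,10],[17,0],[27,16],[30,0],[39,7],[41,0]]
[[0,3],[2,15],[15,10],[17,0],[27,16],[30,0],[39,7],[41,0]]
[[0,3],[2,15],[15,10],[17,0],[27,16],[30,0],[39,7],[41,0],[48,17],[49,0]]
[[0,3],[2,15],[15,10],[17,0],[27,16],[30,15],[44,0],[48,17],[49,0]]
[[0,3],[2,15],[15,10],[17,0],[27,16],[30,15],[44,0],[48,17],[49,0]]
[[0,3],[2,15],[15,10],[17,0],[27,16],[30,15],[44,0],[48,17],[49,0]]
[[0,3],[2,15],[15,10],[17,0],[27,16],[30,15],[44,4],[48,17],[49,0]]
[[0,3],[2,15],[15,10],[17,0],[27,16],[30,15],[44,4],[48,17],[49,0]]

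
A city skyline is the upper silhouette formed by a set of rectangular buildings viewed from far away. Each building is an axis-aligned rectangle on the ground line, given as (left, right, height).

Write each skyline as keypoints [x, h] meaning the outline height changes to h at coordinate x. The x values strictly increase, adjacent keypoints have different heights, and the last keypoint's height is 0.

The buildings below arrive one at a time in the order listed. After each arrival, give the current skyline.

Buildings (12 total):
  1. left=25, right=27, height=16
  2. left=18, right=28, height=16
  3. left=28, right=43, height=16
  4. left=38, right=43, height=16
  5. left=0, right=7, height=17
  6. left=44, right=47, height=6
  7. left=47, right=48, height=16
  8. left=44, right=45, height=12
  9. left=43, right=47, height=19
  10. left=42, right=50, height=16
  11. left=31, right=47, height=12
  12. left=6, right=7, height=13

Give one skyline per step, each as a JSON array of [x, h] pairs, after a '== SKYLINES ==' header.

== SKYLINES ==
[[25,16],[27,0]]
[[18,16],[28,0]]
[[18,16],[43,0]]
[[18,16],[43,0]]
[[0,17],[7,0],[18,16],[43,0]]
[[0,17],[7,0],[18,16],[43,0],[44,6],[47,0]]
[[0,17],[7,0],[18,16],[43,0],[44,6],[47,16],[48,0]]
[[0,17],[7,0],[18,16],[43,0],[44,12],[45,6],[47,16],[48,0]]
[[0,17],[7,0],[18,16],[43,19],[47,16],[48,0]]
[[0,17],[7,0],[18,16],[43,19],[47,16],[50,0]]
[[0,17],[7,0],[18,16],[43,19],[47,16],[50,0]]
[[0,17],[7,0],[18,16],[43,19],[47,16],[50,0]]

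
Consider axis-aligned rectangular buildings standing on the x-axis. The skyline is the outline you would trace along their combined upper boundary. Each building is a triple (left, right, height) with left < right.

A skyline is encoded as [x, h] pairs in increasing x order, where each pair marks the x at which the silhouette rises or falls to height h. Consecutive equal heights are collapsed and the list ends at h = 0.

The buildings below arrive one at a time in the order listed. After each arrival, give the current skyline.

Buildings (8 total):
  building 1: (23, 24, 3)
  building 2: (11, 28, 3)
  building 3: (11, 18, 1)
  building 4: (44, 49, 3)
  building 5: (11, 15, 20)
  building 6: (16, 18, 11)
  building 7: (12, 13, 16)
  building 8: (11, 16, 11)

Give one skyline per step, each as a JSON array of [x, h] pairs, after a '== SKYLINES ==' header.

== SKYLINES ==
[[23,3],[24,0]]
[[11,3],[28,0]]
[[11,3],[28,0]]
[[11,3],[28,0],[44,3],[49,0]]
[[11,20],[15,3],[28,0],[44,3],[49,0]]
[[11,20],[15,3],[16,11],[18,3],[28,0],[44,3],[49,0]]
[[11,20],[15,3],[16,11],[18,3],[28,0],[44,3],[49,0]]
[[11,20],[15,11],[18,3],[28,0],[44,3],[49,0]]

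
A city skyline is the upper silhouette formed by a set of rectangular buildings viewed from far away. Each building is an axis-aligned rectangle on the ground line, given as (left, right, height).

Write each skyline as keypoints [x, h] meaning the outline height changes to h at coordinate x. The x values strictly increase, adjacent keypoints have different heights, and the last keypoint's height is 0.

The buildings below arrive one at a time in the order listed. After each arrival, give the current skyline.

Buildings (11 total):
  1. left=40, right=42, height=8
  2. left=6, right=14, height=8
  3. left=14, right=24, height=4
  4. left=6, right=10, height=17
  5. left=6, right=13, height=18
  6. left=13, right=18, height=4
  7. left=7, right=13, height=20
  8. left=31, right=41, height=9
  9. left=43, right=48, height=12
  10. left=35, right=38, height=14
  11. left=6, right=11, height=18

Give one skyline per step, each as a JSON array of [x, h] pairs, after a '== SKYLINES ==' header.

== SKYLINES ==
[[40,8],[42,0]]
[[6,8],[14,0],[40,8],[42,0]]
[[6,8],[14,4],[24,0],[40,8],[42,0]]
[[6,17],[10,8],[14,4],[24,0],[40,8],[42,0]]
[[6,18],[13,8],[14,4],[24,0],[40,8],[42,0]]
[[6,18],[13,8],[14,4],[24,0],[40,8],[42,0]]
[[6,18],[7,20],[13,8],[14,4],[24,0],[40,8],[42,0]]
[[6,18],[7,20],[13,8],[14,4],[24,0],[31,9],[41,8],[42,0]]
[[6,18],[7,20],[13,8],[14,4],[24,0],[31,9],[41,8],[42,0],[43,12],[48,0]]
[[6,18],[7,20],[13,8],[14,4],[24,0],[31,9],[35,14],[38,9],[41,8],[42,0],[43,12],[48,0]]
[[6,18],[7,20],[13,8],[14,4],[24,0],[31,9],[35,14],[38,9],[41,8],[42,0],[43,12],[48,0]]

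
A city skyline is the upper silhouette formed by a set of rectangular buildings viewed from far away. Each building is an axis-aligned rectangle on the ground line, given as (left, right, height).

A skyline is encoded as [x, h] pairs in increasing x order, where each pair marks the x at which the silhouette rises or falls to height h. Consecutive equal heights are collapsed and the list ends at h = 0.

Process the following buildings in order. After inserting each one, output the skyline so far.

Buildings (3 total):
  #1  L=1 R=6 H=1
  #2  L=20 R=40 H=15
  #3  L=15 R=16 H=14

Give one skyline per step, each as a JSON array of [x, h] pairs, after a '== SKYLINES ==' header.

== SKYLINES ==
[[1,1],[6,0]]
[[1,1],[6,0],[20,15],[40,0]]
[[1,1],[6,0],[15,14],[16,0],[20,15],[40,0]]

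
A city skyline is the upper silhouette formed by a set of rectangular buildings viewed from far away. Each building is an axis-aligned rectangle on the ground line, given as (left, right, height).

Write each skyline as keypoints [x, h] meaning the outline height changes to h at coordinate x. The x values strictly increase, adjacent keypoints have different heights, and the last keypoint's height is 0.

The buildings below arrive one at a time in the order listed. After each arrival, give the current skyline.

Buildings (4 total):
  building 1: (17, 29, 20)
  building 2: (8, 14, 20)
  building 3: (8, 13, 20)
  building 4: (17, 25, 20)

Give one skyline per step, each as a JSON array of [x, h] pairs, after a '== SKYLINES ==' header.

== SKYLINES ==
[[17,20],[29,0]]
[[8,20],[14,0],[17,20],[29,0]]
[[8,20],[14,0],[17,20],[29,0]]
[[8,20],[14,0],[17,20],[29,0]]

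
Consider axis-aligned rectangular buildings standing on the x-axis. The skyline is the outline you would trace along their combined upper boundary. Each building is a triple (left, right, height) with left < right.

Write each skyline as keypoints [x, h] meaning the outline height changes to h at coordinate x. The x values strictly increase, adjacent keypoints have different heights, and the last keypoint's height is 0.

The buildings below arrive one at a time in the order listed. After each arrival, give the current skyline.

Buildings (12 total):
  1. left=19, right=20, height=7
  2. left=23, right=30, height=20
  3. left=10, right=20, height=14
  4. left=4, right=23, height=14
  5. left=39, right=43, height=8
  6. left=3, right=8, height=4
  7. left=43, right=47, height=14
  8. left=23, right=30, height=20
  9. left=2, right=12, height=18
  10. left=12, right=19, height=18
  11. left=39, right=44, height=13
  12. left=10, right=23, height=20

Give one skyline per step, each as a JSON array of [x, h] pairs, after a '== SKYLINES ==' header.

== SKYLINES ==
[[19,7],[20,0]]
[[19,7],[20,0],[23,20],[30,0]]
[[10,14],[20,0],[23,20],[30,0]]
[[4,14],[23,20],[30,0]]
[[4,14],[23,20],[30,0],[39,8],[43,0]]
[[3,4],[4,14],[23,20],[30,0],[39,8],[43,0]]
[[3,4],[4,14],[23,20],[30,0],[39,8],[43,14],[47,0]]
[[3,4],[4,14],[23,20],[30,0],[39,8],[43,14],[47,0]]
[[2,18],[12,14],[23,20],[30,0],[39,8],[43,14],[47,0]]
[[2,18],[19,14],[23,20],[30,0],[39,8],[43,14],[47,0]]
[[2,18],[19,14],[23,20],[30,0],[39,13],[43,14],[47,0]]
[[2,18],[10,20],[30,0],[39,13],[43,14],[47,0]]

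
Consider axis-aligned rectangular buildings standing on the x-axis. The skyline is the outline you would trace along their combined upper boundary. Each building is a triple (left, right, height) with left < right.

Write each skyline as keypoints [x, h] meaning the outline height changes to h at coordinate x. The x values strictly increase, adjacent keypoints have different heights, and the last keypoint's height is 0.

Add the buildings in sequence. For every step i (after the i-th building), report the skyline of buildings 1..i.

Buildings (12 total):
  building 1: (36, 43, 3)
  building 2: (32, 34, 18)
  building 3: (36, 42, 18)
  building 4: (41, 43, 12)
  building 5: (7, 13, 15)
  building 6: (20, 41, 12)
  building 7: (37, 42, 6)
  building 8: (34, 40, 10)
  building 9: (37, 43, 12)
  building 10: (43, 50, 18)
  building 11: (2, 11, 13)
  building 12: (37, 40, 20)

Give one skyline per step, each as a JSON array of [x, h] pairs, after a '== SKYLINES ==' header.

== SKYLINES ==
[[36,3],[43,0]]
[[32,18],[34,0],[36,3],[43,0]]
[[32,18],[34,0],[36,18],[42,3],[43,0]]
[[32,18],[34,0],[36,18],[42,12],[43,0]]
[[7,15],[13,0],[32,18],[34,0],[36,18],[42,12],[43,0]]
[[7,15],[13,0],[20,12],[32,18],[34,12],[36,18],[42,12],[43,0]]
[[7,15],[13,0],[20,12],[32,18],[34,12],[36,18],[42,12],[43,0]]
[[7,15],[13,0],[20,12],[32,18],[34,12],[36,18],[42,12],[43,0]]
[[7,15],[13,0],[20,12],[32,18],[34,12],[36,18],[42,12],[43,0]]
[[7,15],[13,0],[20,12],[32,18],[34,12],[36,18],[42,12],[43,18],[50,0]]
[[2,13],[7,15],[13,0],[20,12],[32,18],[34,12],[36,18],[42,12],[43,18],[50,0]]
[[2,13],[7,15],[13,0],[20,12],[32,18],[34,12],[36,18],[37,20],[40,18],[42,12],[43,18],[50,0]]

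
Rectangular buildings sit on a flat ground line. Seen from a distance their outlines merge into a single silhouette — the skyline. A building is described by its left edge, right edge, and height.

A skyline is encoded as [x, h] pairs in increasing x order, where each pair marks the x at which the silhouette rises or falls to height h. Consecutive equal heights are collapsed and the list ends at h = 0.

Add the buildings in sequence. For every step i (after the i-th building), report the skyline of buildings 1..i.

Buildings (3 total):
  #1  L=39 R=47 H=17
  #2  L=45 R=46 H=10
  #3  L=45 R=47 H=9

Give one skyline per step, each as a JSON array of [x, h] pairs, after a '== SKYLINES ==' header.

== SKYLINES ==
[[39,17],[47,0]]
[[39,17],[47,0]]
[[39,17],[47,0]]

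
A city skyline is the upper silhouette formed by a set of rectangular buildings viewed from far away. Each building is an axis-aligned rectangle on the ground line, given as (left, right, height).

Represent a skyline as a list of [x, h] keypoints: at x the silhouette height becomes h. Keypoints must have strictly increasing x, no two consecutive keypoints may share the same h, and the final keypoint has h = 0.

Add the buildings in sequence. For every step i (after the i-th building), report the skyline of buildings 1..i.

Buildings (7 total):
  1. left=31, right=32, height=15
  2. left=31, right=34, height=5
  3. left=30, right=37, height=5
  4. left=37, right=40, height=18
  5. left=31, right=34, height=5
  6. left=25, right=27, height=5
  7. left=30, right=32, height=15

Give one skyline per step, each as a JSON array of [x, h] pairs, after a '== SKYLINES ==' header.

== SKYLINES ==
[[31,15],[32,0]]
[[31,15],[32,5],[34,0]]
[[30,5],[31,15],[32,5],[37,0]]
[[30,5],[31,15],[32,5],[37,18],[40,0]]
[[30,5],[31,15],[32,5],[37,18],[40,0]]
[[25,5],[27,0],[30,5],[31,15],[32,5],[37,18],[40,0]]
[[25,5],[27,0],[30,15],[32,5],[37,18],[40,0]]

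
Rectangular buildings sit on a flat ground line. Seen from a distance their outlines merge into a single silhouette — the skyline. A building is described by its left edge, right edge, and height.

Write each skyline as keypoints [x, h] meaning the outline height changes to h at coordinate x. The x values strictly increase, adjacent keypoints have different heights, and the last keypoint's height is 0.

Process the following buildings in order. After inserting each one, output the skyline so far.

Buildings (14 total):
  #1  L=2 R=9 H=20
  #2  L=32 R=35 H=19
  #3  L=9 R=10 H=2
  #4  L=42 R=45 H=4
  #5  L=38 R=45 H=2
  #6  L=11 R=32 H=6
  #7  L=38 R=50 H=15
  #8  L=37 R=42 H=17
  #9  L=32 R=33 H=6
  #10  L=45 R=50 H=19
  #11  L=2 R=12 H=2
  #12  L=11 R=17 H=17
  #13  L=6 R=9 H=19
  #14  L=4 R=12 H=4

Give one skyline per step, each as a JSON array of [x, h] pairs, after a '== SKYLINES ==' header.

== SKYLINES ==
[[2,20],[9,0]]
[[2,20],[9,0],[32,19],[35,0]]
[[2,20],[9,2],[10,0],[32,19],[35,0]]
[[2,20],[9,2],[10,0],[32,19],[35,0],[42,4],[45,0]]
[[2,20],[9,2],[10,0],[32,19],[35,0],[38,2],[42,4],[45,0]]
[[2,20],[9,2],[10,0],[11,6],[32,19],[35,0],[38,2],[42,4],[45,0]]
[[2,20],[9,2],[10,0],[11,6],[32,19],[35,0],[38,15],[50,0]]
[[2,20],[9,2],[10,0],[11,6],[32,19],[35,0],[37,17],[42,15],[50,0]]
[[2,20],[9,2],[10,0],[11,6],[32,19],[35,0],[37,17],[42,15],[50,0]]
[[2,20],[9,2],[10,0],[11,6],[32,19],[35,0],[37,17],[42,15],[45,19],[50,0]]
[[2,20],[9,2],[11,6],[32,19],[35,0],[37,17],[42,15],[45,19],[50,0]]
[[2,20],[9,2],[11,17],[17,6],[32,19],[35,0],[37,17],[42,15],[45,19],[50,0]]
[[2,20],[9,2],[11,17],[17,6],[32,19],[35,0],[37,17],[42,15],[45,19],[50,0]]
[[2,20],[9,4],[11,17],[17,6],[32,19],[35,0],[37,17],[42,15],[45,19],[50,0]]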